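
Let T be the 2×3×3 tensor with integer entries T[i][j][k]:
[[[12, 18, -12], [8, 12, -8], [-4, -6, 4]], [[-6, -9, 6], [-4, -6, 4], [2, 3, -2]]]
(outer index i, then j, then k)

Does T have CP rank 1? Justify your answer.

Yes

The mode-1 fibre T[:,0,0] = [12, -6] gives a = (2, -1) (primitive direction); the mode-2 fibre T[0,:,0] = [12, 8, -4] gives b = (3, 2, -1); then c[k] = T[0,0,k] / (a[0]·b[0]) = [12, 18, -12] / 6 = (2, 3, -2).
Expanding (2, -1) ⊗ (3, 2, -1) ⊗ (2, 3, -2) reproduces all 18 entries of T, so T = (2, -1) ⊗ (3, 2, -1) ⊗ (2, 3, -2) and rank(T) ≤ 1.
Equivalently every frontal slice T[:,:,k] is c[k] times the rank-1 matrix (2, -1) ⊗ (3, 2, -1). So T has rank 1 (it is nonzero).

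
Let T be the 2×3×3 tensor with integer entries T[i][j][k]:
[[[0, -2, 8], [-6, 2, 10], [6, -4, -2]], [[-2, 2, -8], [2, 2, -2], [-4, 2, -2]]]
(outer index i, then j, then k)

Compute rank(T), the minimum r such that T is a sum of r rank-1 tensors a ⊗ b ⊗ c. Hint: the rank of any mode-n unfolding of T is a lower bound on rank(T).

3

Lower bound: in the mode-3 unfolding of T (rows indexed by k, columns by (i,j)) the 3×3 minor on rows k ∈ {0, 1, 2}, columns (i,j) ∈ {(0,0), (0,1), (1,0)} is det [[0, -6, -2], [-2, 2, 2], [8, 10, -8]] = 72 ≠ 0, so that unfolding has rank ≥ 3 and hence rank(T) ≥ 3 (CP rank is at least every unfolding rank, though it can be larger).
Upper bound: T is a sum of 3 rank-1 terms, T = (0, 1) ⊗ (1, -2, 1) ⊗ (0, -1, -2) + (1, -1) ⊗ (2, 1, 1) ⊗ (2, -2, 2) + (2, -1) ⊗ (1, 2, -1) ⊗ (-2, 1, 2) (one valid choice — decompositions are not unique — normalised so each a, b is primitive with positive first nonzero entry; check it by expanding all entries), so rank(T) ≤ 3.
These bounds meet, so rank(T) = 3.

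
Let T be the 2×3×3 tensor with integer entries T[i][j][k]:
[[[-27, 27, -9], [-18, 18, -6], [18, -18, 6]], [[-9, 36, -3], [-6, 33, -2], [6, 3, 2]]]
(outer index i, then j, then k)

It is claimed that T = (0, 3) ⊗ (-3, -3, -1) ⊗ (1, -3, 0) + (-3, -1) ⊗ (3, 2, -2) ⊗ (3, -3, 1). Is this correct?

No

Reconstruct entry (1,0,0) from the claimed factors: Σₗ aₗ[1]bₗ[0]cₗ[0] = (3)·(-3)·(1) + (-1)·(3)·(3) = -18, but T[1,0,0] = -9. The claim is false.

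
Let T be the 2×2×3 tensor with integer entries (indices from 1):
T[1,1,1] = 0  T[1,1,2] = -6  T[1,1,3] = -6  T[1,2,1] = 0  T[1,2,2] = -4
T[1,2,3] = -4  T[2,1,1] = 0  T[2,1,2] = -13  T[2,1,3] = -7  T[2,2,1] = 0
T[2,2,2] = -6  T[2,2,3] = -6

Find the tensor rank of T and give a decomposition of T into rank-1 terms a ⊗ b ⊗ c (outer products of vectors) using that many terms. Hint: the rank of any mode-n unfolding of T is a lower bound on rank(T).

rank(T) = 2

Lower bound: in the mode-2 unfolding of T (rows indexed by j, columns by (i,k)) the 2×2 minor on rows j ∈ {1, 2}, columns (i,k) ∈ {(1,2), (2,2)} is det [[-6, -13], [-4, -6]] = -16 ≠ 0, so that unfolding has rank ≥ 2 and hence rank(T) ≥ 2 (CP rank is at least every unfolding rank, though it can be larger).
Upper bound: with S_k = T[:,:,k], the two rank-1 terms a₁b₁ᵀ, a₂b₂ᵀ are the rank-1 members of the pencil x·S₂ + y·S₃.
det(x·S₂ + y·S₃) is −16·x² − 8·xy + 8·y² = (-8)·(2·x − y)(x + y), vanishing at (x:y) = (1:2) and (1:-1).
M₁ = S₂ + 2·S₃ = [[-18, -12], [-27, -18]] = (-3)·[2, 3][3, 2]ᵀ and M₂ = S₂ − S₃ = [[0, 0], [-6, 0]] = (-6)·[0, 1][1, 0]ᵀ, so take a₁ = [2, 3], b₁ = [3, 2], a₂ = [0, 1], b₂ = [1, 0].
Each slice is an integer combination of E₁ = a₁b₁ᵀ and E₂ = a₂b₂ᵀ: S₁ = 0, S₂ = −E₁ − 4·E₂, S₃ = −E₁ + 2·E₂; reading off coefficients, c₁ = [0, -1, -1] and c₂ = [0, -4, 2].
Hence T = [2, 3] ⊗ [3, 2] ⊗ [0, -1, -1] + [0, 1] ⊗ [1, 0] ⊗ [0, -4, 2], so rank(T) ≤ 2.
These bounds meet, so rank(T) = 2.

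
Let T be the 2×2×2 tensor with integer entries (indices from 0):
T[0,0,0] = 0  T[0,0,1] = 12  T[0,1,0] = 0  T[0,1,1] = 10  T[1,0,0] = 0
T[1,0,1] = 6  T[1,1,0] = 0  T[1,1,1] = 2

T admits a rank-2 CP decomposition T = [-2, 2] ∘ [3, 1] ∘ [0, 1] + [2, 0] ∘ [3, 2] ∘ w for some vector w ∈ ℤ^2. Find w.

w = [0, 3]

Subtract the known terms from T to get the rank-1 residual R = [2, 0] ∘ [3, 2] ∘ w, so R[i,j,k] = a[i]·b[j]·w[k]. Pick indices with nonzero a[0]·b[0] = (2)·(3) = 6. Only the fibre through (0,0,·) is needed: R[0,0,:] = T[0,0,:] − Σₗ aₗ[0]bₗ[0]cₗ = [0, 12] − (-2)·(3)·[0, 1] = [0, 18]. Then w[k] = R[0,0,k] / 6 for each k, giving w = [0, 18] / 6 = [0, 3].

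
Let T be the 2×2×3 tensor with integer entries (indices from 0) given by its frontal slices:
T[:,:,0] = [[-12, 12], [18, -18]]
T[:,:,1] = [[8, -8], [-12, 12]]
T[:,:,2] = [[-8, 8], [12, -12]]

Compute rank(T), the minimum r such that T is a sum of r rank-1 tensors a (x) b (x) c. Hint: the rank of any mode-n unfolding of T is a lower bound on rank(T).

1

Lower bound: T ≠ 0 (e.g. T[0,0,0] = -12), so rank(T) ≥ 1.
Upper bound: if T = a (x) b (x) c then every fibre of T is a multiple of the corresponding factor, so read the factors off the fibres through the nonzero entry T[0,0,0] = -12.
The mode-1 fibre T[:,0,0] = [-12, 18] gives a = (2, -3) (primitive direction); the mode-2 fibre T[0,:,0] = [-12, 12] gives b = (1, -1); then c[k] = T[0,0,k] / (a[0]·b[0]) = [-12, 8, -8] / 2 = (-6, 4, -4).
Expanding (2, -3) (x) (1, -1) (x) (-6, 4, -4) reproduces all 12 entries of T, so T = (2, -3) (x) (1, -1) (x) (-6, 4, -4) and rank(T) ≤ 1.
These bounds meet, so rank(T) = 1.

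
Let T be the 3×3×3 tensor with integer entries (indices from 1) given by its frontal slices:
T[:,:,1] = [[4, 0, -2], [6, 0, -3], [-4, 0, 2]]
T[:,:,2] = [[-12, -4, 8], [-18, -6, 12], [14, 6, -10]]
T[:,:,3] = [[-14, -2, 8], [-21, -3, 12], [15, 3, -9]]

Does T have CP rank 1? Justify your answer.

No

The mode-1 unfolding of T (rows indexed by i, columns by (j,k) = (1,1), (1,2), (1,3), (2,1), (2,2), (2,3), (3,1), (3,2), (3,3)) is [[4, -12, -14, 0, -4, -2, -2, 8, 8], [6, -18, -21, 0, -6, -3, -3, 12, 12], [-4, 14, 15, 0, 6, 3, 2, -10, -9]].
There the 2×2 minor on rows i ∈ {1, 3}, columns (j,k) ∈ {(1,1), (1,2)} is det [[4, -12], [-4, 14]] = 8 ≠ 0, so this unfolding has rank ≥ 2; CP rank is at least every unfolding rank, so rank(T) ≥ 2.
In particular rank(T) ≥ 2 > 1, so T is not rank-1.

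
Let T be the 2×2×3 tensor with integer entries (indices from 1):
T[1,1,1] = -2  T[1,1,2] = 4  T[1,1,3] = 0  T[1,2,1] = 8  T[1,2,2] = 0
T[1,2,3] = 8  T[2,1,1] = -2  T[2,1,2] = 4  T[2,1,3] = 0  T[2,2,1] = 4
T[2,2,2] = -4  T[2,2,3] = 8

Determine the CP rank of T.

Lower bound: in the mode-3 unfolding of T (rows indexed by k, columns by (i,j)) the 3×3 minor on rows k ∈ {1, 2, 3}, columns (i,j) ∈ {(1,1), (1,2), (2,2)} is det [[-2, 8, 4], [4, 0, -4], [0, 8, 8]] = -192 ≠ 0, so that unfolding has rank ≥ 3 and hence rank(T) ≥ 3 (CP rank is at least every unfolding rank, though it can be larger).
Upper bound: T is a sum of 3 rank-1 terms, T = [1, 1] (x) [1, -2] (x) [0, 4, -4] + [1, 1] (x) [1, 0] (x) [-2, 0, 4] + [2, 1] (x) [0, 1] (x) [4, 4, 0] (written with every a and b primitive with positive leading entry and the scale carried by c; CP decompositions are not unique, and this one is verified by expanding entrywise), so rank(T) ≤ 3.
These bounds meet, so rank(T) = 3.

3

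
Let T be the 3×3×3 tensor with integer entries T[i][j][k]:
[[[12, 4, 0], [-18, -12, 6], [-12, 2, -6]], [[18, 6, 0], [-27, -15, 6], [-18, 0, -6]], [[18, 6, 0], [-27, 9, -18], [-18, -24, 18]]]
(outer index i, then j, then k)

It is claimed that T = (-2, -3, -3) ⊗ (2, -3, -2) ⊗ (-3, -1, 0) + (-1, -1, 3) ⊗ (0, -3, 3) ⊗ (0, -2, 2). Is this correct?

Reconstruct entrywise from the claimed factors. For example, T[1,2,0] = -18 and Σₗ aₗ[1]bₗ[2]cₗ[0] = (-3)·(-2)·(-3) + (-1)·(3)·(0) = -18; checking all 27 entries, every one matches. The claim holds.

Yes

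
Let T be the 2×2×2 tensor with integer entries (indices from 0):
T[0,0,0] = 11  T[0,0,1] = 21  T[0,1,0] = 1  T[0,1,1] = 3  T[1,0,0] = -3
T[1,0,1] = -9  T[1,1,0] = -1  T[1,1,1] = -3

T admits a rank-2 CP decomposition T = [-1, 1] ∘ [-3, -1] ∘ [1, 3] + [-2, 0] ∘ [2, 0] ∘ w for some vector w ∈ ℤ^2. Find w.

Subtract the known terms from T to get the rank-1 residual R = [-2, 0] ∘ [2, 0] ∘ w, so R[i,j,k] = a[i]·b[j]·w[k]. Pick indices with nonzero a[0]·b[0] = (-2)·(2) = -4. Only the fibre through (0,0,·) is needed: R[0,0,:] = T[0,0,:] − Σₗ aₗ[0]bₗ[0]cₗ = [11, 21] − (-1)·(-3)·[1, 3] = [8, 12]. Then w[k] = R[0,0,k] / -4 for each k, giving w = [8, 12] / -4 = [-2, -3].

w = [-2, -3]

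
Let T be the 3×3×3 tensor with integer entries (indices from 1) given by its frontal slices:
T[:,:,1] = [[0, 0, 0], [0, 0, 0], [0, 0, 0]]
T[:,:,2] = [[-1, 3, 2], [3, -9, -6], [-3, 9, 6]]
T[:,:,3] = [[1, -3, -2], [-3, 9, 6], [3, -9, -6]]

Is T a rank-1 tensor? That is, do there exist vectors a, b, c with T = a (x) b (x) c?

The mode-1 fibre T[:,1,2] = [-1, 3, -3] gives a = [1, -3, 3] (primitive direction); the mode-2 fibre T[1,:,2] = [-1, 3, 2] gives b = [1, -3, -2]; then c[k] = T[1,1,k] / (a[1]·b[1]) = [0, -1, 1] / 1 = [0, -1, 1].
Expanding [1, -3, 3] (x) [1, -3, -2] (x) [0, -1, 1] reproduces all 27 entries of T, so T = [1, -3, 3] (x) [1, -3, -2] (x) [0, -1, 1] and rank(T) ≤ 1.
Equivalently every frontal slice T[:,:,k] is c[k] times the rank-1 matrix [1, -3, 3] (x) [1, -3, -2]. So T has rank 1 (it is nonzero).

Yes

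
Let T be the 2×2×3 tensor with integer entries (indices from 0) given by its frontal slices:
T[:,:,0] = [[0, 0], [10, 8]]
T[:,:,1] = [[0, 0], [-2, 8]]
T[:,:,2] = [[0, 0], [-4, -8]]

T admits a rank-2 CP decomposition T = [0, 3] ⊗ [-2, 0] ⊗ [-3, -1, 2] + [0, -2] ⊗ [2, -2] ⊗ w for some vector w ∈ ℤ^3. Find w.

w = [2, 2, -2]

Subtract the known terms from T to get the rank-1 residual R = [0, -2] ⊗ [2, -2] ⊗ w, so R[i,j,k] = a[i]·b[j]·w[k]. Pick indices with nonzero a[1]·b[0] = (-2)·(2) = -4. Only the fibre through (1,0,·) is needed: R[1,0,:] = T[1,0,:] − Σₗ aₗ[1]bₗ[0]cₗ = [10, -2, -4] − (3)·(-2)·[-3, -1, 2] = [-8, -8, 8]. Then w[k] = R[1,0,k] / -4 for each k, giving w = [-8, -8, 8] / -4 = [2, 2, -2].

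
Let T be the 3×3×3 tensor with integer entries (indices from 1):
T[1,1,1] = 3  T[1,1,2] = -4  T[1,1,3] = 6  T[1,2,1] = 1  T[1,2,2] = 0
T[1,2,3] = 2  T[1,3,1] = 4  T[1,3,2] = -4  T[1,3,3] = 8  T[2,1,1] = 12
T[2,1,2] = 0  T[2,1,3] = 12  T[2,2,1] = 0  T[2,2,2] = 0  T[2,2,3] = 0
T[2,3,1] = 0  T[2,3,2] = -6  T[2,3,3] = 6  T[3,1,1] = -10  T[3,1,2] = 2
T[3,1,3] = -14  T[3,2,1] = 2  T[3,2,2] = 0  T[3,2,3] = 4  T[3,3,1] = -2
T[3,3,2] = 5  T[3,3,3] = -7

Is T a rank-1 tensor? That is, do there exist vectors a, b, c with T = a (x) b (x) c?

The mode-2 unfolding of T (rows indexed by j, columns by (i,k) = (1,1), (1,2), (1,3), (2,1), (2,2), (2,3), (3,1), (3,2), (3,3)) is [[3, -4, 6, 12, 0, 12, -10, 2, -14], [1, 0, 2, 0, 0, 0, 2, 0, 4], [4, -4, 8, 0, -6, 6, -2, 5, -7]].
There the 3×3 minor on rows j ∈ {1, 2, 3}, columns (i,k) ∈ {(1,1), (1,2), (2,1)} is det [[3, -4, 12], [1, 0, 0], [4, -4, 0]] = -48 ≠ 0, so this unfolding has rank ≥ 3; CP rank is at least every unfolding rank, so rank(T) ≥ 3.
In particular rank(T) ≥ 3 > 1, so T is not rank-1.

No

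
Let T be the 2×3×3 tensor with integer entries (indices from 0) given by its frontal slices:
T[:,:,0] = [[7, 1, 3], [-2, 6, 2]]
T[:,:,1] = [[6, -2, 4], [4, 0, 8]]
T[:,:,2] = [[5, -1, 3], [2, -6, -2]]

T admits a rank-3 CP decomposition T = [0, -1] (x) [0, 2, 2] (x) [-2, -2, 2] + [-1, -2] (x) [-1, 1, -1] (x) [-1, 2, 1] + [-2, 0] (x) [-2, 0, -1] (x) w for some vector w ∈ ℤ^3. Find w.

w = [2, 1, 1]

Subtract the known terms from T to get the rank-1 residual R = [-2, 0] (x) [-2, 0, -1] (x) w, so R[i,j,k] = a[i]·b[j]·w[k]. Pick indices with nonzero a[0]·b[0] = (-2)·(-2) = 4. Only the fibre through (0,0,·) is needed: R[0,0,:] = T[0,0,:] − Σₗ aₗ[0]bₗ[0]cₗ = [7, 6, 5] − (0)·(0)·[-2, -2, 2] − (-1)·(-1)·[-1, 2, 1] = [8, 4, 4]. Then w[k] = R[0,0,k] / 4 for each k, giving w = [8, 4, 4] / 4 = [2, 1, 1].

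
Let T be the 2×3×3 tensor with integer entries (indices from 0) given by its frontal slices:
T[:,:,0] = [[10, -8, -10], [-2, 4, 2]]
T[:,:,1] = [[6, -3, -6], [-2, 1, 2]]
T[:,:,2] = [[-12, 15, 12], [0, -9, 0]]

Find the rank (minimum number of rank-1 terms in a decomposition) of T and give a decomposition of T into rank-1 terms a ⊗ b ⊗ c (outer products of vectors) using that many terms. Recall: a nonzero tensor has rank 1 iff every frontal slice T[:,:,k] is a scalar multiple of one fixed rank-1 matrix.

Lower bound: the mode-1 unfolding of T (rows indexed by i, columns by (j,k) = (0,0), (0,1), (0,2), (1,0), (1,1), (1,2), (2,0), (2,1), (2,2)) is [[10, 6, -12, -8, -3, 15, -10, -6, 12], [-2, -2, 0, 4, 1, -9, 2, 2, 0]].
There the 2×2 minor on rows i ∈ {0, 1}, columns (j,k) ∈ {(0,0), (0,1)} is det [[10, 6], [-2, -2]] = -8 ≠ 0, so this unfolding has rank ≥ 2; CP rank is at least every unfolding rank, so rank(T) ≥ 2. (This is only a lower bound: in general the CP rank may exceed every unfolding rank, so we still need to exhibit 2 rank-1 terms summing to T.)
Upper bound — finding two terms. Write S_k = T[:,:,k] for the frontal slices: S₀ = [[10, -8, -10], [-2, 4, 2]], S₁ = [[6, -3, -6], [-2, 1, 2]], S₂ = [[-12, 15, 12], [0, -9, 0]].
If T = a₁ ⊗ b₁ ⊗ c₁ + a₂ ⊗ b₂ ⊗ c₂ then each S_k = c₁[k]·a₁b₁ᵀ + c₂[k]·a₂b₂ᵀ. S₀ and S₁ are linearly independent, so a₁b₁ᵀ and a₂b₂ᵀ must span the same plane of matrices: they are the rank-1 matrices of the form x·S₀ + y·S₁.
The 2×2 minor of x·S₀ + y·S₁ on rows {0,1}, columns {0,1} is 24·x² + 12·xy = 12·(2·x + y)(x), vanishing at (x:y) = (1:-2) and (0:1).
M₁ = S₀ − 2·S₁ = [[-2, -2, 2], [2, 2, -2]] = (-2)·(1, -1)(1, 1, -1)ᵀ and M₂ = S₁ = [[6, -3, -6], [-2, 1, 2]] = (3, -1)(2, -1, -2)ᵀ, so take a₁ = (1, -1), b₁ = (1, 1, -1), a₂ = (3, -1), b₂ = (2, -1, -2).
Each slice is an integer combination of E₁ = a₁b₁ᵀ and E₂ = a₂b₂ᵀ: S₀ = −2·E₁ + 2·E₂, S₁ = E₂, S₂ = 6·E₁ − 3·E₂; reading off coefficients, c₁ = (-2, 0, 6) and c₂ = (2, 1, -3).
Hence T = (1, -1) ⊗ (1, 1, -1) ⊗ (-2, 0, 6) + (3, -1) ⊗ (2, -1, -2) ⊗ (2, 1, -3), so rank(T) ≤ 2.
These bounds meet, so rank(T) = 2.
Check entry T[0,2,1] = -6: (1)·(-1)·(0) + (3)·(-2)·(1) = -6.

rank(T) = 2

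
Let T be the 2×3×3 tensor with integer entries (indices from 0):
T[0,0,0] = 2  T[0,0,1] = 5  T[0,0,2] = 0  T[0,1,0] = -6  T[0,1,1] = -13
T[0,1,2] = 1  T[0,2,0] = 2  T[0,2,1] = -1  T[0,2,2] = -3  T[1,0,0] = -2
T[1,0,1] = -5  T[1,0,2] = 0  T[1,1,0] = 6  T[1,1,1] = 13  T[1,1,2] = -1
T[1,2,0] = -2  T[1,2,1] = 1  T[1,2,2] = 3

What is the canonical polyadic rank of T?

Lower bound: the mode-3 unfolding of T (rows indexed by k, columns by (i,j) = (0,0), (0,1), (0,2), (1,0), (1,1), (1,2)) is [[2, -6, 2, -2, 6, -2], [5, -13, -1, -5, 13, 1], [0, 1, -3, 0, -1, 3]].
There the 2×2 minor on rows k ∈ {0, 1}, columns (i,j) ∈ {(0,0), (0,1)} is det [[2, -6], [5, -13]] = 4 ≠ 0, so this unfolding has rank ≥ 2; CP rank is at least every unfolding rank, so rank(T) ≥ 2. (Flattening ranks never certify an upper bound on CP rank; for that we must actually write T with 2 rank-1 terms.)
Upper bound — finding two terms. Every mode-1 slice of T is a multiple of one matrix: T[i,:,:] = a[i]·M with a = [1, -1] and M = [[2, 5, 0], [-6, -13, 1], [2, -1, -3]] (rows indexed by j, columns by k). So it suffices to write M as a sum of two rank-1 matrices.
The rows of M satisfy (row 2) = −8·(row 0) − 3·(row 1), so splitting by rows, M = [1, 0, -8][2, 5, 0]ᵀ + [0, 1, -3][-6, -13, 1]ᵀ.
Hence T = [1, -1] ⊗ [1, 0, -8] ⊗ [2, 5, 0] + [1, -1] ⊗ [0, 1, -3] ⊗ [-6, -13, 1], so rank(T) ≤ 2.
These bounds meet, so rank(T) = 2.
Check entry T[0,1,1] = -13: (1)·(0)·(5) + (1)·(1)·(-13) = -13.

2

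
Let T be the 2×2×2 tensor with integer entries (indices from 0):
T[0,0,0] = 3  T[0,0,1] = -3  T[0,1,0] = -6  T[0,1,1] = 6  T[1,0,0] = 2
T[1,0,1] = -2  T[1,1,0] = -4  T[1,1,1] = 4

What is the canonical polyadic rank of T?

Lower bound: T ≠ 0 (e.g. T[0,0,0] = 3), so rank(T) ≥ 1.
Upper bound: the mode-1 fibre T[:,0,0] = [3, 2] gives a = [3, 2] (primitive direction); the mode-2 fibre T[0,:,0] = [3, -6] gives b = [1, -2]; then c[k] = T[0,0,k] / (a[0]·b[0]) = [3, -3] / 3 = [1, -1].
Expanding [3, 2] ⊗ [1, -2] ⊗ [1, -1] reproduces all 8 entries of T, so T = [3, 2] ⊗ [1, -2] ⊗ [1, -1] and rank(T) ≤ 1.
These bounds meet, so rank(T) = 1.

1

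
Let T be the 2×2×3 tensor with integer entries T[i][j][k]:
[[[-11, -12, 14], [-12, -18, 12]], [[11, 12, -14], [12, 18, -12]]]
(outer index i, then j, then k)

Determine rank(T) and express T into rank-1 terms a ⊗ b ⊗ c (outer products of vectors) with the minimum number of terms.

rank(T) = 2

Lower bound: the mode-2 unfolding of T (rows indexed by j, columns by (i,k) = (0,0), (0,1), (0,2), (1,0), (1,1), (1,2)) is [[-11, -12, 14, 11, 12, -14], [-12, -18, 12, 12, 18, -12]].
There the 2×2 minor on rows j ∈ {0, 1}, columns (i,k) ∈ {(0,0), (0,1)} is det [[-11, -12], [-12, -18]] = 54 ≠ 0, so this unfolding has rank ≥ 2; CP rank is at least every unfolding rank, so rank(T) ≥ 2. (Flattening ranks never certify an upper bound on CP rank; for that we must actually write T with 2 rank-1 terms.)
Upper bound — finding two terms. Every mode-1 slice of T is a multiple of one matrix: T[i,:,:] = a[i]·M with a = [1, -1] and M = [[-11, -12, 14], [-12, -18, 12]] (rows indexed by j, columns by k). So it suffices to write M as a sum of two rank-1 matrices.
Splitting M by its rows (j = 0, 1), M = [1, 0][-11, -12, 14]ᵀ + [0, 1][-12, -18, 12]ᵀ.
Hence T = [1, -1] ⊗ [1, 0] ⊗ [-11, -12, 14] + [1, -1] ⊗ [0, 1] ⊗ [-12, -18, 12], so rank(T) ≤ 2.
These bounds meet, so rank(T) = 2.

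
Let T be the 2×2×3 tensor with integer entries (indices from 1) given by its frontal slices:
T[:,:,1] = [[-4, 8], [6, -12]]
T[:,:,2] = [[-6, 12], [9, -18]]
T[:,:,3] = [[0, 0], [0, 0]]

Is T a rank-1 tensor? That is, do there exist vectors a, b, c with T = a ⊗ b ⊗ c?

If T = a ⊗ b ⊗ c then every fibre of T is a multiple of the corresponding factor, so read the factors off the fibres through the nonzero entry T[1,1,1] = -4.
The mode-1 fibre T[:,1,1] = [-4, 6] gives a = (2, -3) (primitive direction); the mode-2 fibre T[1,:,1] = [-4, 8] gives b = (1, -2); then c[k] = T[1,1,k] / (a[1]·b[1]) = [-4, -6, 0] / 2 = (-2, -3, 0).
Expanding (2, -3) ⊗ (1, -2) ⊗ (-2, -3, 0) reproduces all 12 entries of T, so T = (2, -3) ⊗ (1, -2) ⊗ (-2, -3, 0) and rank(T) ≤ 1.
Equivalently every frontal slice T[:,:,k] is c[k] times the rank-1 matrix (2, -3) ⊗ (1, -2). So T has rank 1 (it is nonzero).

Yes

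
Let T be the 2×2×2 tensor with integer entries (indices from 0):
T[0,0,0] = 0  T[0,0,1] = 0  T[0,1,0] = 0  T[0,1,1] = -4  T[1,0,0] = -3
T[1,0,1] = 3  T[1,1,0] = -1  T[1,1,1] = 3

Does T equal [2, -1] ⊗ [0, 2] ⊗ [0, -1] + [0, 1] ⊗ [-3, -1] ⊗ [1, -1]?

Reconstruct entrywise from the claimed factors. For example, T[1,0,1] = 3 and Σₗ aₗ[1]bₗ[0]cₗ[1] = (-1)·(0)·(-1) + (1)·(-3)·(-1) = 3; checking all 8 entries, every one matches. The claim holds.

Yes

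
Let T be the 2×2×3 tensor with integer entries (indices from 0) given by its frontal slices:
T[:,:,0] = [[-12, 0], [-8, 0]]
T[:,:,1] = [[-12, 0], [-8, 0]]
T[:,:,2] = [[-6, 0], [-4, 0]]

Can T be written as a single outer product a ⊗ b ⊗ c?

If T = a ⊗ b ⊗ c then every fibre of T is a multiple of the corresponding factor, so read the factors off the fibres through the nonzero entry T[0,0,0] = -12.
The mode-1 fibre T[:,0,0] = [-12, -8] gives a = [3, 2] (primitive direction); the mode-2 fibre T[0,:,0] = [-12, 0] gives b = [1, 0]; then c[k] = T[0,0,k] / (a[0]·b[0]) = [-12, -12, -6] / 3 = [-4, -4, -2].
Expanding [3, 2] ⊗ [1, 0] ⊗ [-4, -4, -2] reproduces all 12 entries of T, so T = [3, 2] ⊗ [1, 0] ⊗ [-4, -4, -2] and rank(T) ≤ 1.
Equivalently every frontal slice T[:,:,k] is c[k] times the rank-1 matrix [3, 2] ⊗ [1, 0]. So T has rank 1 (it is nonzero).

Yes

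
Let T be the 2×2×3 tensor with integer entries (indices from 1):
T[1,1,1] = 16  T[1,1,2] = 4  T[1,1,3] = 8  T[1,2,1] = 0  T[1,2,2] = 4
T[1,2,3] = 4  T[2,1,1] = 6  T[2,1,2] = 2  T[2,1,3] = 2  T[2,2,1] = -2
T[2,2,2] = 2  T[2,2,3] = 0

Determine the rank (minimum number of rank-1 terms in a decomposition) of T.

Lower bound: in the mode-3 unfolding of T (rows indexed by k, columns by (i,j)) the 3×3 minor on rows k ∈ {1, 2, 3}, columns (i,j) ∈ {(1,1), (1,2), (2,1)} is det [[16, 0, 6], [4, 4, 2], [8, 4, 2]] = -96 ≠ 0, so that unfolding has rank ≥ 3 and hence rank(T) ≥ 3 (CP rank is at least every unfolding rank, though it can be larger).
Upper bound: T is a sum of 3 rank-1 terms, T = [1, 0] ⊗ [1, 1] ⊗ [4, 0, 4] + [2, 1] ⊗ [1, -1] ⊗ [2, -2, 0] + [2, 1] ⊗ [1, 0] ⊗ [4, 4, 2] (one valid choice — decompositions are not unique — normalised so each a, b is primitive with positive first nonzero entry; check it by expanding all entries), so rank(T) ≤ 3.
These bounds meet, so rank(T) = 3.

3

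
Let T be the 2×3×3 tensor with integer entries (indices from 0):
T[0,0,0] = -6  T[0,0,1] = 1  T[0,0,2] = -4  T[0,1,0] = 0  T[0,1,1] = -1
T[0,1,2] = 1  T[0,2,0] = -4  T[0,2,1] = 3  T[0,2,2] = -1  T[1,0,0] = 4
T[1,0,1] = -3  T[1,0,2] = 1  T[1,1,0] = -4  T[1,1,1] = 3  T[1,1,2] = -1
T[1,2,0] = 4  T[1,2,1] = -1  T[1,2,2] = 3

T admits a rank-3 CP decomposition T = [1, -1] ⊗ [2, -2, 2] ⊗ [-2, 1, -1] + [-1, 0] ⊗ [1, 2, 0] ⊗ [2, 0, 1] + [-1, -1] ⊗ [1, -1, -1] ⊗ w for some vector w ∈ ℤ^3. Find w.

Subtract the known terms from T to get the rank-1 residual R = [-1, -1] ⊗ [1, -1, -1] ⊗ w, so R[i,j,k] = a[i]·b[j]·w[k]. Pick indices with nonzero a[0]·b[0] = (-1)·(1) = -1. Only the fibre through (0,0,·) is needed: R[0,0,:] = T[0,0,:] − Σₗ aₗ[0]bₗ[0]cₗ = [-6, 1, -4] − (1)·(2)·[-2, 1, -1] − (-1)·(1)·[2, 0, 1] = [0, -1, -1]. Then w[k] = R[0,0,k] / -1 for each k, giving w = [0, -1, -1] / -1 = [0, 1, 1].

w = [0, 1, 1]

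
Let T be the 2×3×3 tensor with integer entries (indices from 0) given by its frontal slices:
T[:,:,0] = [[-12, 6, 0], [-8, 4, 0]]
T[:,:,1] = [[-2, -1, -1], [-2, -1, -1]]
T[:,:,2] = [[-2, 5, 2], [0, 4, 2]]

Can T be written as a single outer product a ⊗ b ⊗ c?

The mode-3 unfolding of T (rows indexed by k, columns by (i,j) = (0,0), (0,1), (0,2), (1,0), (1,1), (1,2)) is [[-12, 6, 0, -8, 4, 0], [-2, -1, -1, -2, -1, -1], [-2, 5, 2, 0, 4, 2]].
There the 2×2 minor on rows k ∈ {0, 1}, columns (i,j) ∈ {(0,0), (0,1)} is det [[-12, 6], [-2, -1]] = 24 ≠ 0, so this unfolding has rank ≥ 2; CP rank is at least every unfolding rank, so rank(T) ≥ 2.
In particular rank(T) ≥ 2 > 1, so T is not rank-1.

No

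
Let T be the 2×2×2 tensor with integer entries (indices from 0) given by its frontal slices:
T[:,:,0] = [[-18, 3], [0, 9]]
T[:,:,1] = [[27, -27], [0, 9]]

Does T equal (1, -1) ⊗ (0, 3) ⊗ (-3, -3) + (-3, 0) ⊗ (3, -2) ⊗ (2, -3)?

Reconstruct entrywise from the claimed factors. For example, T[0,0,1] = 27 and Σₗ aₗ[0]bₗ[0]cₗ[1] = (1)·(0)·(-3) + (-3)·(3)·(-3) = 27; checking all 8 entries, every one matches. The claim holds.

Yes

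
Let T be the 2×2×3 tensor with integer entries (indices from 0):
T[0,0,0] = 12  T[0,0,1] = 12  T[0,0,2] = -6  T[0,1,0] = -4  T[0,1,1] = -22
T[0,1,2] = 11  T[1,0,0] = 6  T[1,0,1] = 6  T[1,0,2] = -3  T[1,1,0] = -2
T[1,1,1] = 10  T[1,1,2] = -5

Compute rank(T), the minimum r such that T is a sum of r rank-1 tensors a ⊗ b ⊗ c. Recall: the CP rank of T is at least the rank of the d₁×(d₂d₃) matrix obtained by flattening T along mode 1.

2

Lower bound: the mode-2 unfolding of T (rows indexed by j, columns by (i,k) = (0,0), (0,1), (0,2), (1,0), (1,1), (1,2)) is [[12, 12, -6, 6, 6, -3], [-4, -22, 11, -2, 10, -5]].
There the 2×2 minor on rows j ∈ {0, 1}, columns (i,k) ∈ {(0,0), (0,1)} is det [[12, 12], [-4, -22]] = -216 ≠ 0, so this unfolding has rank ≥ 2; CP rank is at least every unfolding rank, so rank(T) ≥ 2. (Unfolding ranks only ever bound the CP rank from below — rank(T) can be strictly larger than all of them — so the matching upper bound has to come from an explicit 2-term decomposition.)
Upper bound — finding two terms. Write S_k = T[:,:,k] for the frontal slices: S₀ = [[12, -4], [6, -2]], S₁ = [[12, -22], [6, 10]], S₂ = [[-6, 11], [-3, -5]].
If T = a₁ ⊗ b₁ ⊗ c₁ + a₂ ⊗ b₂ ⊗ c₂ then each S_k = c₁[k]·a₁b₁ᵀ + c₂[k]·a₂b₂ᵀ. S₀ and S₁ are linearly independent, so a₁b₁ᵀ and a₂b₂ᵀ must span the same plane of matrices: they are the rank-1 matrices of the form x·S₀ + y·S₁.
det(x·S₀ + y·S₁) is 252·xy + 252·y² = 252·(y)(x + y), vanishing at (x:y) = (1:0) and (1:-1).
M₁ = S₀ = [[12, -4], [6, -2]] = 2·[2, 1][3, -1]ᵀ and M₂ = S₀ − S₁ = [[0, 18], [0, -12]] = 6·[3, -2][0, 1]ᵀ, so take a₁ = [2, 1], b₁ = [3, -1], a₂ = [3, -2], b₂ = [0, 1].
Each slice is an integer combination of E₁ = a₁b₁ᵀ and E₂ = a₂b₂ᵀ: S₀ = 2·E₁, S₁ = 2·E₁ − 6·E₂, S₂ = −E₁ + 3·E₂; reading off coefficients, c₁ = [2, 2, -1] and c₂ = [0, -6, 3].
Hence T = [2, 1] ⊗ [3, -1] ⊗ [2, 2, -1] + [3, -2] ⊗ [0, 1] ⊗ [0, -6, 3], so rank(T) ≤ 2.
These bounds meet, so rank(T) = 2.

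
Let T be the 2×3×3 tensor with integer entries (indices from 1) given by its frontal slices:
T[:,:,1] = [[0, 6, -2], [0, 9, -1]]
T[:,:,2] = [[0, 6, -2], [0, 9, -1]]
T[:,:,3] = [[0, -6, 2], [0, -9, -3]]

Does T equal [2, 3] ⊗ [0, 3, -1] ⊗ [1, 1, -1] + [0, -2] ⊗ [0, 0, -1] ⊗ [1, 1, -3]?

Yes

Reconstruct entrywise from the claimed factors. For example, T[2,1,1] = 0 and Σₗ aₗ[2]bₗ[1]cₗ[1] = (3)·(0)·(1) + (-2)·(0)·(1) = 0; checking all 18 entries, every one matches. The claim holds.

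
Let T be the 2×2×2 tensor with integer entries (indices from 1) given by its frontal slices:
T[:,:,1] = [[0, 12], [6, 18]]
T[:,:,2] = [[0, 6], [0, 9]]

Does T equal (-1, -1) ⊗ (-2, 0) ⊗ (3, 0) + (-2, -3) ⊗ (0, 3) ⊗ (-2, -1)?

No

Reconstruct entry (1,1,1) from the claimed factors: Σₗ aₗ[1]bₗ[1]cₗ[1] = (-1)·(-2)·(3) + (-2)·(0)·(-2) = 6, but T[1,1,1] = 0. The claim is false.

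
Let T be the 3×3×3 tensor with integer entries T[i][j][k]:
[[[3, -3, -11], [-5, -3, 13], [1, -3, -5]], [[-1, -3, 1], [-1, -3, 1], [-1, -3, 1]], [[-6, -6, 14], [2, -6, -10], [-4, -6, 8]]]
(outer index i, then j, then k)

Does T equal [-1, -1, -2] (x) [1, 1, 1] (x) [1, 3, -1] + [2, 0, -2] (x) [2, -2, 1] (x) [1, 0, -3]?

Reconstruct entrywise from the claimed factors. For example, T[0,2,1] = -3 and Σₗ aₗ[0]bₗ[2]cₗ[1] = (-1)·(1)·(3) + (2)·(1)·(0) = -3; checking all 27 entries, every one matches. The claim holds.

Yes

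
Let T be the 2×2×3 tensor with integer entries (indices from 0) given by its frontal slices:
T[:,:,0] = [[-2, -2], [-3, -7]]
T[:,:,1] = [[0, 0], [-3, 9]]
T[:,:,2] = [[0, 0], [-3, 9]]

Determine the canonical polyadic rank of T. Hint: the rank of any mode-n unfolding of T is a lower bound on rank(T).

Lower bound: in the mode-1 unfolding of T (rows indexed by i, columns by (j,k)) the 2×2 minor on rows i ∈ {0, 1}, columns (j,k) ∈ {(0,0), (0,1)} is det [[-2, 0], [-3, -3]] = 6 ≠ 0, so that unfolding has rank ≥ 2 and hence rank(T) ≥ 2 (CP rank is at least every unfolding rank, though it can be larger).
Upper bound: with S_k = T[:,:,k], the two rank-1 terms a₁b₁ᵀ, a₂b₂ᵀ are the rank-1 members of the pencil x·S₀ + y·S₁.
det(x·S₀ + y·S₁) is 8·x² − 24·xy = 8·(x − 3·y)(x), vanishing at (x:y) = (3:1) and (0:1).
M₁ = 3·S₀ + S₁ = [[-6, -6], [-12, -12]] = (-6)·[1, 2][1, 1]ᵀ and M₂ = S₁ = [[0, 0], [-3, 9]] = (-3)·[0, 1][1, -3]ᵀ, so take a₁ = [1, 2], b₁ = [1, 1], a₂ = [0, 1], b₂ = [1, -3].
Each slice is an integer combination of E₁ = a₁b₁ᵀ and E₂ = a₂b₂ᵀ: S₀ = −2·E₁ + E₂, S₁ = −3·E₂, S₂ = −3·E₂; reading off coefficients, c₁ = [-2, 0, 0] and c₂ = [1, -3, -3].
Hence T = [1, 2] ⊗ [1, 1] ⊗ [-2, 0, 0] + [0, 1] ⊗ [1, -3] ⊗ [1, -3, -3], so rank(T) ≤ 2.
These bounds meet, so rank(T) = 2.

2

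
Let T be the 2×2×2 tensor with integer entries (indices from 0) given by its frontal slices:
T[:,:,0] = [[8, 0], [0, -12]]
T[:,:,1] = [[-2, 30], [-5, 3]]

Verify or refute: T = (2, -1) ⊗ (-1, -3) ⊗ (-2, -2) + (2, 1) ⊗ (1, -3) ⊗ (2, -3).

Yes

Reconstruct entrywise from the claimed factors. For example, T[1,1,1] = 3 and Σₗ aₗ[1]bₗ[1]cₗ[1] = (-1)·(-3)·(-2) + (1)·(-3)·(-3) = 3; checking all 8 entries, every one matches. The claim holds.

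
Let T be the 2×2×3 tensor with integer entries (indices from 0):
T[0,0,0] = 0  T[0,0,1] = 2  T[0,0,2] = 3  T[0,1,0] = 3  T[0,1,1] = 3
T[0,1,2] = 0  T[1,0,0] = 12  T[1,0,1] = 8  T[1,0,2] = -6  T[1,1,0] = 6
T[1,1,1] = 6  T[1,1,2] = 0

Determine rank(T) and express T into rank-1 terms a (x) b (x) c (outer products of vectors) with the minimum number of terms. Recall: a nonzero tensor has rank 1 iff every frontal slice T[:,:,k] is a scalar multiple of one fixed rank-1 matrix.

Lower bound: the mode-1 unfolding of T (rows indexed by i, columns by (j,k) = (0,0), (0,1), (0,2), (1,0), (1,1), (1,2)) is [[0, 2, 3, 3, 3, 0], [12, 8, -6, 6, 6, 0]].
There the 2×2 minor on rows i ∈ {0, 1}, columns (j,k) ∈ {(0,0), (0,1)} is det [[0, 2], [12, 8]] = -24 ≠ 0, so this unfolding has rank ≥ 2; CP rank is at least every unfolding rank, so rank(T) ≥ 2. (Flattening ranks never certify an upper bound on CP rank; for that we must actually write T with 2 rank-1 terms.)
Upper bound — finding two terms. Write S_k = T[:,:,k] for the frontal slices: S₀ = [[0, 3], [12, 6]], S₁ = [[2, 3], [8, 6]], S₂ = [[3, 0], [-6, 0]].
If T = a₁ (x) b₁ (x) c₁ + a₂ (x) b₂ (x) c₂ then each S_k = c₁[k]·a₁b₁ᵀ + c₂[k]·a₂b₂ᵀ. S₀ and S₁ are linearly independent, so a₁b₁ᵀ and a₂b₂ᵀ must span the same plane of matrices: they are the rank-1 matrices of the form x·S₀ + y·S₁.
det(x·S₀ + y·S₁) is −36·x² − 48·xy − 12·y² = (-12)·(x + y)(3·x + y), vanishing at (x:y) = (1:-1) and (1:-3).
M₁ = S₀ − S₁ = [[-2, 0], [4, 0]] = (-2)·(1, -2)(1, 0)ᵀ and M₂ = S₀ − 3·S₁ = [[-6, -6], [-12, -12]] = (-6)·(1, 2)(1, 1)ᵀ, so take a₁ = (1, -2), b₁ = (1, 0), a₂ = (1, 2), b₂ = (1, 1).
Each slice is an integer combination of E₁ = a₁b₁ᵀ and E₂ = a₂b₂ᵀ: S₀ = −3·E₁ + 3·E₂, S₁ = −E₁ + 3·E₂, S₂ = 3·E₁; reading off coefficients, c₁ = (-3, -1, 3) and c₂ = (3, 3, 0).
Hence T = (1, -2) (x) (1, 0) (x) (-3, -1, 3) + (1, 2) (x) (1, 1) (x) (3, 3, 0), so rank(T) ≤ 2.
These bounds meet, so rank(T) = 2.

rank(T) = 2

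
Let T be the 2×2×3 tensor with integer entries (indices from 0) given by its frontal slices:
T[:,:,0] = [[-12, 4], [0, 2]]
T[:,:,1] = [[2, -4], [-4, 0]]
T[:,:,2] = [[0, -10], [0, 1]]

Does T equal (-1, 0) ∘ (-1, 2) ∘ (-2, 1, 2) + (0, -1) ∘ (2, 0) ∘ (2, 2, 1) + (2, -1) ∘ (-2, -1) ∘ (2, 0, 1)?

No

Reconstruct entry (0,0,0) from the claimed factors: Σₗ aₗ[0]bₗ[0]cₗ[0] = (-1)·(-1)·(-2) + (0)·(2)·(2) + (2)·(-2)·(2) = -10, but T[0,0,0] = -12. The claim is false.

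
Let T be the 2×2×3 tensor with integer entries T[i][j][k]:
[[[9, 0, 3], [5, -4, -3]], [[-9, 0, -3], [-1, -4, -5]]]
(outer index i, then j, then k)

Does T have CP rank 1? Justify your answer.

No

The mode-3 unfolding of T (rows indexed by k, columns by (i,j) = (0,0), (0,1), (1,0), (1,1)) is [[9, 5, -9, -1], [0, -4, 0, -4], [3, -3, -3, -5]].
There the 2×2 minor on rows k ∈ {0, 1}, columns (i,j) ∈ {(0,0), (0,1)} is det [[9, 5], [0, -4]] = -36 ≠ 0, so this unfolding has rank ≥ 2; CP rank is at least every unfolding rank, so rank(T) ≥ 2.
In particular rank(T) ≥ 2 > 1, so T is not rank-1.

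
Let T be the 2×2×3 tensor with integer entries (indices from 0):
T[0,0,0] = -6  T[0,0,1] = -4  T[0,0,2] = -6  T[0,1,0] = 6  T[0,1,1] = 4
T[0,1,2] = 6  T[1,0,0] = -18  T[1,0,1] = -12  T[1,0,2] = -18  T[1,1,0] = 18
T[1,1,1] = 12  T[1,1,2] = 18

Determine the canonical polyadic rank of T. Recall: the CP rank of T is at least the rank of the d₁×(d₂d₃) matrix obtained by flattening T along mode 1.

Lower bound: T ≠ 0 (e.g. T[0,0,0] = -6), so rank(T) ≥ 1.
Upper bound: if T = a (x) b (x) c then every fibre of T is a multiple of the corresponding factor, so read the factors off the fibres through the nonzero entry T[0,0,0] = -6.
The mode-1 fibre T[:,0,0] = [-6, -18] gives a = [1, 3] (primitive direction); the mode-2 fibre T[0,:,0] = [-6, 6] gives b = [1, -1]; then c[k] = T[0,0,k] / (a[0]·b[0]) = [-6, -4, -6] / 1 = [-6, -4, -6].
Expanding [1, 3] (x) [1, -1] (x) [-6, -4, -6] reproduces all 12 entries of T, so T = [1, 3] (x) [1, -1] (x) [-6, -4, -6] and rank(T) ≤ 1.
These bounds meet, so rank(T) = 1.

1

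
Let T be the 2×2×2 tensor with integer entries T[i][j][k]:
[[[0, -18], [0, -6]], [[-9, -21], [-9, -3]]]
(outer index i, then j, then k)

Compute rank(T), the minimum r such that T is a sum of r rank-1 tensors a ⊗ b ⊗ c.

2

Lower bound: in the mode-3 unfolding of T (rows indexed by k, columns by (i,j)) the 2×2 minor on rows k ∈ {0, 1}, columns (i,j) ∈ {(0,0), (1,0)} is det [[0, -9], [-18, -21]] = -162 ≠ 0, so that unfolding has rank ≥ 2 and hence rank(T) ≥ 2 (CP rank is at least every unfolding rank, though it can be larger).
Upper bound: with S_k = T[:,:,k], the two rank-1 terms a₁b₁ᵀ, a₂b₂ᵀ are the rank-1 members of the pencil x·S₀ + y·S₁.
det(x·S₀ + y·S₁) is 108·xy − 72·y² = 36·(3·x − 2·y)(y), vanishing at (x:y) = (2:3) and (1:0).
M₁ = 2·S₀ + 3·S₁ = [[-54, -18], [-81, -27]] = (-9)·[2, 3][3, 1]ᵀ and M₂ = S₀ = [[0, 0], [-9, -9]] = (-9)·[0, 1][1, 1]ᵀ, so take a₁ = [2, 3], b₁ = [3, 1], a₂ = [0, 1], b₂ = [1, 1].
Each slice is an integer combination of E₁ = a₁b₁ᵀ and E₂ = a₂b₂ᵀ: S₀ = −9·E₂, S₁ = −3·E₁ + 6·E₂; reading off coefficients, c₁ = [0, -3] and c₂ = [-9, 6].
Hence T = [2, 3] ⊗ [3, 1] ⊗ [0, -3] + [0, 1] ⊗ [1, 1] ⊗ [-9, 6], so rank(T) ≤ 2.
These bounds meet, so rank(T) = 2.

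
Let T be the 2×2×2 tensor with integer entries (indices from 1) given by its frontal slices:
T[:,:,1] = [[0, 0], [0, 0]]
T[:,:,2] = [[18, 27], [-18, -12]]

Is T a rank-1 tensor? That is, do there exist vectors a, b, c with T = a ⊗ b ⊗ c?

The mode-2 unfolding of T (rows indexed by j, columns by (i,k) = (1,1), (1,2), (2,1), (2,2)) is [[0, 18, 0, -18], [0, 27, 0, -12]].
There the 2×2 minor on rows j ∈ {1, 2}, columns (i,k) ∈ {(1,2), (2,2)} is det [[18, -18], [27, -12]] = 270 ≠ 0, so this unfolding has rank ≥ 2; CP rank is at least every unfolding rank, so rank(T) ≥ 2.
In particular rank(T) ≥ 2 > 1, so T is not rank-1.

No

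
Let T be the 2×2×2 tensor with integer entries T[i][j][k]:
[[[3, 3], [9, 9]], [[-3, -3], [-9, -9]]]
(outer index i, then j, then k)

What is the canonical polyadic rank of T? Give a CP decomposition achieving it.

rank(T) = 1

Lower bound: T ≠ 0 (e.g. T[0,0,0] = 3), so rank(T) ≥ 1.
Upper bound: if T = a ∘ b ∘ c then every fibre of T is a multiple of the corresponding factor, so read the factors off the fibres through the nonzero entry T[0,0,0] = 3.
The mode-1 fibre T[:,0,0] = [3, -3] gives a = [1, -1] (primitive direction); the mode-2 fibre T[0,:,0] = [3, 9] gives b = [1, 3]; then c[k] = T[0,0,k] / (a[0]·b[0]) = [3, 3] / 1 = [3, 3].
Expanding [1, -1] ∘ [1, 3] ∘ [3, 3] reproduces all 8 entries of T, so T = [1, -1] ∘ [1, 3] ∘ [3, 3] and rank(T) ≤ 1.
These bounds meet, so rank(T) = 1.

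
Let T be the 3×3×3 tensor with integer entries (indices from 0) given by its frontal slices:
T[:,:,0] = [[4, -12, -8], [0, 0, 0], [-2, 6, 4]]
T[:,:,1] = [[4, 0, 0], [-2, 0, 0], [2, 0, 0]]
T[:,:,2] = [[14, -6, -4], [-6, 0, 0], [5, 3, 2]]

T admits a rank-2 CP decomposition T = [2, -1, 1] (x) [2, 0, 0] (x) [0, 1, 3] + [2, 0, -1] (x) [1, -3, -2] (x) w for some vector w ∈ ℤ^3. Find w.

w = [2, 0, 1]

Subtract the known terms from T to get the rank-1 residual R = [2, 0, -1] (x) [1, -3, -2] (x) w, so R[i,j,k] = a[i]·b[j]·w[k]. Pick indices with nonzero a[0]·b[0] = (2)·(1) = 2. Only the fibre through (0,0,·) is needed: R[0,0,:] = T[0,0,:] − Σₗ aₗ[0]bₗ[0]cₗ = [4, 4, 14] − (2)·(2)·[0, 1, 3] = [4, 0, 2]. Then w[k] = R[0,0,k] / 2 for each k, giving w = [4, 0, 2] / 2 = [2, 0, 1].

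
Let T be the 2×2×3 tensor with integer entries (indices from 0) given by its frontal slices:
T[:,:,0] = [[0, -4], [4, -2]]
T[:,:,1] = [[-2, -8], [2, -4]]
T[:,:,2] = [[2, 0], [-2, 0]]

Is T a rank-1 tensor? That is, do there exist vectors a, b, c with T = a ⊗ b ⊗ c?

The mode-3 unfolding of T (rows indexed by k, columns by (i,j) = (0,0), (0,1), (1,0), (1,1)) is [[0, -4, 4, -2], [-2, -8, 2, -4], [2, 0, -2, 0]].
There the 3×3 minor on rows k ∈ {0, 1, 2}, columns (i,j) ∈ {(0,0), (0,1), (1,0)} is det [[0, -4, 4], [-2, -8, 2], [2, 0, -2]] = 64 ≠ 0, so this unfolding has rank ≥ 3; CP rank is at least every unfolding rank, so rank(T) ≥ 3.
In particular rank(T) ≥ 3 > 1, so T is not rank-1.

No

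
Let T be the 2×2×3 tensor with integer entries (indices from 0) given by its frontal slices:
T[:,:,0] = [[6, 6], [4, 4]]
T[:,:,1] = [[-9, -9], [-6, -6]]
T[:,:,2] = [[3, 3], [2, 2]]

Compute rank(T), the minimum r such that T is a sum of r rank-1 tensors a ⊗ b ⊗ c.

1

Lower bound: T ≠ 0 (e.g. T[0,0,0] = 6), so rank(T) ≥ 1.
Upper bound: if T = a ⊗ b ⊗ c then every fibre of T is a multiple of the corresponding factor, so read the factors off the fibres through the nonzero entry T[0,0,0] = 6.
The mode-1 fibre T[:,0,0] = [6, 4] gives a = [3, 2] (primitive direction); the mode-2 fibre T[0,:,0] = [6, 6] gives b = [1, 1]; then c[k] = T[0,0,k] / (a[0]·b[0]) = [6, -9, 3] / 3 = [2, -3, 1].
Expanding [3, 2] ⊗ [1, 1] ⊗ [2, -3, 1] reproduces all 12 entries of T, so T = [3, 2] ⊗ [1, 1] ⊗ [2, -3, 1] and rank(T) ≤ 1.
These bounds meet, so rank(T) = 1.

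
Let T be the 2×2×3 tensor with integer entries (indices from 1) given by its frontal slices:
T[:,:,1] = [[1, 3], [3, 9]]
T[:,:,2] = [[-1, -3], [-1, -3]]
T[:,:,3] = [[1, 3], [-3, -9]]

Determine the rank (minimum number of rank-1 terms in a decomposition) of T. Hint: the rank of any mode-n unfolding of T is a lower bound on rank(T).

Lower bound: the mode-1 unfolding of T (rows indexed by i, columns by (j,k) = (1,1), (1,2), (1,3), (2,1), (2,2), (2,3)) is [[1, -1, 1, 3, -3, 3], [3, -1, -3, 9, -3, -9]].
There the 2×2 minor on rows i ∈ {1, 2}, columns (j,k) ∈ {(1,1), (1,2)} is det [[1, -1], [3, -1]] = 2 ≠ 0, so this unfolding has rank ≥ 2; CP rank is at least every unfolding rank, so rank(T) ≥ 2. (Flattening ranks never certify an upper bound on CP rank; for that we must actually write T with 2 rank-1 terms.)
Upper bound — finding two terms. Every mode-2 slice of T is a multiple of one matrix: T[:,j,:] = b[j]·M with b = [1, 3] and M = [[1, -1, 1], [3, -1, -3]] (rows indexed by i, columns by k). So it suffices to write M as a sum of two rank-1 matrices.
Splitting M by its rows (i = 1, 2), M = [1, 0][1, -1, 1]ᵀ + [0, 1][3, -1, -3]ᵀ.
Hence T = [1, 0] (x) [1, 3] (x) [1, -1, 1] + [0, 1] (x) [1, 3] (x) [3, -1, -3], so rank(T) ≤ 2.
These bounds meet, so rank(T) = 2.

2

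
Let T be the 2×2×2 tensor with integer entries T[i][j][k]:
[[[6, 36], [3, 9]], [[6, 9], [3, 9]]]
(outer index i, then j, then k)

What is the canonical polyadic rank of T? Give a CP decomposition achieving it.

rank(T) = 2

Lower bound: in the mode-2 unfolding of T (rows indexed by j, columns by (i,k)) the 2×2 minor on rows j ∈ {0, 1}, columns (i,k) ∈ {(0,0), (0,1)} is det [[6, 36], [3, 9]] = -54 ≠ 0, so that unfolding has rank ≥ 2 and hence rank(T) ≥ 2 (CP rank is at least every unfolding rank, though it can be larger).
Upper bound: with S_k = T[:,:,k], the two rank-1 terms a₁b₁ᵀ, a₂b₂ᵀ are the rank-1 members of the pencil x·S₀ + y·S₁.
det(x·S₀ + y·S₁) is 81·xy + 243·y² = 81·(x + 3·y)(y), vanishing at (x:y) = (3:-1) and (1:0).
M₁ = 3·S₀ − S₁ = [[-18, 0], [9, 0]] = (-9)·(2, -1)(1, 0)ᵀ and M₂ = S₀ = [[6, 3], [6, 3]] = 3·(1, 1)(2, 1)ᵀ, so take a₁ = (2, -1), b₁ = (1, 0), a₂ = (1, 1), b₂ = (2, 1).
Each slice is an integer combination of E₁ = a₁b₁ᵀ and E₂ = a₂b₂ᵀ: S₀ = 3·E₂, S₁ = 9·E₁ + 9·E₂; reading off coefficients, c₁ = (0, 9) and c₂ = (3, 9).
Hence T = (2, -1) (x) (1, 0) (x) (0, 9) + (1, 1) (x) (2, 1) (x) (3, 9), so rank(T) ≤ 2.
These bounds meet, so rank(T) = 2.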